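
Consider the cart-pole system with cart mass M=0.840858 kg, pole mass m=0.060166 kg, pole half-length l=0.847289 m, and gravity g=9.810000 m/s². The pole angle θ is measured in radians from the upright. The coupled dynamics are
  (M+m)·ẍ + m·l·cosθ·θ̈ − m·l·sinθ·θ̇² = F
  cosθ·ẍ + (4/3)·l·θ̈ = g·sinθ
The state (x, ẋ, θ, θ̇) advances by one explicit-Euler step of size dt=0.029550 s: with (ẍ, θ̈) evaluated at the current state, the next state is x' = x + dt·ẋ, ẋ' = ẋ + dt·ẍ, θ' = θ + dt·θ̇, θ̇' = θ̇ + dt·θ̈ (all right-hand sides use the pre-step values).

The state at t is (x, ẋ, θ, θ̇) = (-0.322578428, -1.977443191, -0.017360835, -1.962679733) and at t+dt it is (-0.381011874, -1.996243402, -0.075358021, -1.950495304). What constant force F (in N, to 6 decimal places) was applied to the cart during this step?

ẍ = (ẋ'−ẋ)/dt = (-1.996243402−-1.977443191)/0.029550 = -0.636217
θ̈ = (θ̇'−θ̇)/dt = (-1.950495304−-1.962679733)/0.029550 = 0.412333
sinθ=-0.017360, cosθ=0.999849
F = (M+m)·ẍ + m·l·cosθ·θ̈ − m·l·sinθ·θ̇² = -0.573247 + 0.021017 − -0.003409 = -0.548821

F = -0.548821 N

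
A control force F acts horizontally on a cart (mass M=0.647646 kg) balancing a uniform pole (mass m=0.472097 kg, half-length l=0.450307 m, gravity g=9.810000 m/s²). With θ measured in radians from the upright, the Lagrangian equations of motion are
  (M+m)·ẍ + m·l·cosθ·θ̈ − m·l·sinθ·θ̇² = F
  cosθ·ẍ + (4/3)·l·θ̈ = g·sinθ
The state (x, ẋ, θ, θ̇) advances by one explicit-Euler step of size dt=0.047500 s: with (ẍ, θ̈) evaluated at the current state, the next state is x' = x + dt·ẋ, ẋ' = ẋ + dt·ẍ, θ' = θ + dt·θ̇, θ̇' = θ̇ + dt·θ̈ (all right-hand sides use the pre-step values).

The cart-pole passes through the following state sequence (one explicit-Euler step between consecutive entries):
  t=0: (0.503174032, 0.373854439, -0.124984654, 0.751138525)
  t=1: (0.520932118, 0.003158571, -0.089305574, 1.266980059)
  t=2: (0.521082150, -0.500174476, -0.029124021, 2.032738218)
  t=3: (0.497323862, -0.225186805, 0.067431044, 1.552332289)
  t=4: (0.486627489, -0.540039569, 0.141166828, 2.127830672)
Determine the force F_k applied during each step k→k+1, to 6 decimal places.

step 0→1:
  ẍ = (ẋ'−ẋ)/dt = (0.003158571−0.373854439)/0.047500 = -7.804124
  θ̈ = (θ̇'−θ̇)/dt = (1.266980059−0.751138525)/0.047500 = 10.859822
  sinθ=-0.124660, cosθ=0.992200
  F = (M+m)·ẍ + m·l·cosθ·θ̈ − m·l·sinθ·θ̇² = -8.738613 + 2.290666 − -0.014952 = -6.432995
step 1→2:
  ẍ = (ẋ'−ẋ)/dt = (-0.500174476−0.003158571)/0.047500 = -10.596485
  θ̈ = (θ̇'−θ̇)/dt = (2.032738218−1.266980059)/0.047500 = 16.121224
  sinθ=-0.089187, cosθ=0.996015
  F = (M+m)·ẍ + m·l·cosθ·θ̈ − m·l·sinθ·θ̇² = -11.865340 + 3.413531 − -0.030436 = -8.421374
step 2→3:
  ẍ = (ẋ'−ẋ)/dt = (-0.225186805−-0.500174476)/0.047500 = 5.789214
  θ̈ = (θ̇'−θ̇)/dt = (1.552332289−2.032738218)/0.047500 = -10.113809
  sinθ=-0.029120, cosθ=0.999576
  F = (M+m)·ẍ + m·l·cosθ·θ̈ − m·l·sinθ·θ̇² = 6.482432 + -2.149169 − -0.025580 = 4.358843
step 3→4:
  ẍ = (ẋ'−ẋ)/dt = (-0.540039569−-0.225186805)/0.047500 = -6.628479
  θ̈ = (θ̇'−θ̇)/dt = (2.127830672−1.552332289)/0.047500 = 12.115755
  sinθ=0.067380, cosθ=0.997727
  F = (M+m)·ẍ + m·l·cosθ·θ̈ − m·l·sinθ·θ̇² = -7.422193 + 2.569818 − 0.034518 = -4.886893

F_0 = -6.432995 N
F_1 = -8.421374 N
F_2 = 4.358843 N
F_3 = -4.886893 N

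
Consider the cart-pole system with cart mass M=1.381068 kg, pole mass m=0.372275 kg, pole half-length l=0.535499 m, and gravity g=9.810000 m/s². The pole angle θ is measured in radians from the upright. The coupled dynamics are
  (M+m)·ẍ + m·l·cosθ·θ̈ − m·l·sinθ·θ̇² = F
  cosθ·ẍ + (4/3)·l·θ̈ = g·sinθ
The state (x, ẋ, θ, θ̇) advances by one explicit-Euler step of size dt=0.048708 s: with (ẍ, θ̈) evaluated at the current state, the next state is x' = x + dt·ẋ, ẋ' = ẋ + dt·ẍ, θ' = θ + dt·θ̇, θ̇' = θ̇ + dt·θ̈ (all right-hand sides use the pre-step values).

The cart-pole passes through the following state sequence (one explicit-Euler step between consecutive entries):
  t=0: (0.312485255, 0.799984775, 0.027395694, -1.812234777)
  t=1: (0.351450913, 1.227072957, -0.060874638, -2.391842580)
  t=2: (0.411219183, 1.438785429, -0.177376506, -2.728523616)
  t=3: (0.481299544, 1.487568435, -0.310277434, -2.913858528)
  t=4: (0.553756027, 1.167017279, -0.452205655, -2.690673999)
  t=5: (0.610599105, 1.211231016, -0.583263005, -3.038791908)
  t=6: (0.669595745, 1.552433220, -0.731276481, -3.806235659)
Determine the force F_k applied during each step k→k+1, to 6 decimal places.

step 0→1:
  ẍ = (ẋ'−ẋ)/dt = (1.227072957−0.799984775)/0.048708 = 8.768337
  θ̈ = (θ̇'−θ̇)/dt = (-2.391842580−-1.812234777)/0.048708 = -11.899643
  sinθ=0.027392, cosθ=0.999625
  F = (M+m)·ẍ + m·l·cosθ·θ̈ − m·l·sinθ·θ̇² = 15.373903 + -2.371338 − 0.017934 = 12.984631
step 1→2:
  ẍ = (ẋ'−ẋ)/dt = (1.438785429−1.227072957)/0.048708 = 4.346565
  θ̈ = (θ̇'−θ̇)/dt = (-2.728523616−-2.391842580)/0.048708 = -6.912233
  sinθ=-0.060837, cosθ=0.998148
  F = (M+m)·ẍ + m·l·cosθ·θ̈ − m·l·sinθ·θ̇² = 7.621019 + -1.375421 − -0.069383 = 6.314981
step 2→3:
  ẍ = (ẋ'−ẋ)/dt = (1.487568435−1.438785429)/0.048708 = 1.001540
  θ̈ = (θ̇'−θ̇)/dt = (-2.913858528−-2.728523616)/0.048708 = -3.805020
  sinθ=-0.176448, cosθ=0.984310
  F = (M+m)·ẍ + m·l·cosθ·θ̈ − m·l·sinθ·θ̇² = 1.756043 + -0.746640 − -0.261875 = 1.271278
step 3→4:
  ẍ = (ẋ'−ẋ)/dt = (1.167017279−1.487568435)/0.048708 = -6.581078
  θ̈ = (θ̇'−θ̇)/dt = (-2.690673999−-2.913858528)/0.048708 = 4.582092
  sinθ=-0.305323, cosθ=0.952249
  F = (M+m)·ẍ + m·l·cosθ·θ̈ − m·l·sinθ·θ̇² = -11.538887 + 0.869835 − -0.516796 = -10.152257
step 4→5:
  ẍ = (ẋ'−ẋ)/dt = (1.211231016−1.167017279)/0.048708 = 0.907730
  θ̈ = (θ̇'−θ̇)/dt = (-3.038791908−-2.690673999)/0.048708 = -7.147038
  sinθ=-0.436951, cosθ=0.899486
  F = (M+m)·ẍ + m·l·cosθ·θ̈ − m·l·sinθ·θ̇² = 1.591563 + -1.281571 − -0.630633 = 0.940625
step 5→6:
  ẍ = (ẋ'−ẋ)/dt = (1.552433220−1.211231016)/0.048708 = 7.005055
  θ̈ = (θ̇'−θ̇)/dt = (-3.806235659−-3.038791908)/0.048708 = -15.756010
  sinθ=-0.550750, cosθ=0.834670
  F = (M+m)·ẍ + m·l·cosθ·θ̈ − m·l·sinθ·θ̇² = 12.282264 + -2.621704 − -1.013863 = 10.674423

F_0 = 12.984631 N
F_1 = 6.314981 N
F_2 = 1.271278 N
F_3 = -10.152257 N
F_4 = 0.940625 N
F_5 = 10.674423 N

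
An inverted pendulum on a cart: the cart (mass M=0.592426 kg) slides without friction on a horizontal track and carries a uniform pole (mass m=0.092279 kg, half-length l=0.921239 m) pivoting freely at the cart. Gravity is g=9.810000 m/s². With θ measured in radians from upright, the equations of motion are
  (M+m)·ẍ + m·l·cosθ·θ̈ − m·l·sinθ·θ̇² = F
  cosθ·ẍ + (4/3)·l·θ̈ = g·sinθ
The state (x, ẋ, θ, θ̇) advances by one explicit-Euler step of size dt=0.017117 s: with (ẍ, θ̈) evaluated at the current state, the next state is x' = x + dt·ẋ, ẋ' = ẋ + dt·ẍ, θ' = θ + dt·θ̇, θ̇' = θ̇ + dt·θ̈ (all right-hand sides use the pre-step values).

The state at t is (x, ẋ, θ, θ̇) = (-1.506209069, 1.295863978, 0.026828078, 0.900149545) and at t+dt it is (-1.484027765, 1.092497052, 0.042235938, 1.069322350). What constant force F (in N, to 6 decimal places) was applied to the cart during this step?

F = -7.296933 N

ẍ = (ẋ'−ẋ)/dt = (1.092497052−1.295863978)/0.017117 = -11.880991
θ̈ = (θ̇'−θ̇)/dt = (1.069322350−0.900149545)/0.017117 = 9.883321
sinθ=0.026825, cosθ=0.999640
F = (M+m)·ẍ + m·l·cosθ·θ̈ − m·l·sinθ·θ̇² = -8.134974 + 0.839889 − 0.001848 = -7.296933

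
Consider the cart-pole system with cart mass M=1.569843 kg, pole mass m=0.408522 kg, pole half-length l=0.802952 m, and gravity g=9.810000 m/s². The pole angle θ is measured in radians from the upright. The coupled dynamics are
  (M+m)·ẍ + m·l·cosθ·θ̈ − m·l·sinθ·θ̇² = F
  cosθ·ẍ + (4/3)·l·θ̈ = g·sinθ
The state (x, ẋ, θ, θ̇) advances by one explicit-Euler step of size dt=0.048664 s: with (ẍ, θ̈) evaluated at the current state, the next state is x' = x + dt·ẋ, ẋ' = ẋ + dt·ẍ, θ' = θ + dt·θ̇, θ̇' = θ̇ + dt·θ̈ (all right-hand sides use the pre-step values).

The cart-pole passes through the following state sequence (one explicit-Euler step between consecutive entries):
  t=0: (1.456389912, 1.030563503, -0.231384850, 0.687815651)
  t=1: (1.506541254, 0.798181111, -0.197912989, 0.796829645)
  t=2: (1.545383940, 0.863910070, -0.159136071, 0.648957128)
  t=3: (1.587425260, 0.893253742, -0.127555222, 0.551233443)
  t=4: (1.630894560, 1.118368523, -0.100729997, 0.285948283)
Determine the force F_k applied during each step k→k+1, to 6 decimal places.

step 0→1:
  ẍ = (ẋ'−ẋ)/dt = (0.798181111−1.030563503)/0.048664 = -4.775242
  θ̈ = (θ̇'−θ̇)/dt = (0.796829645−0.687815651)/0.048664 = 2.240136
  sinθ=-0.229326, cosθ=0.973350
  F = (M+m)·ẍ + m·l·cosθ·θ̈ − m·l·sinθ·θ̇² = -9.447172 + 0.715234 − -0.035588 = -8.696350
step 1→2:
  ẍ = (ẋ'−ẋ)/dt = (0.863910070−0.798181111)/0.048664 = 1.350669
  θ̈ = (θ̇'−θ̇)/dt = (0.648957128−0.796829645)/0.048664 = -3.038643
  sinθ=-0.196623, cosθ=0.980479
  F = (M+m)·ẍ + m·l·cosθ·θ̈ − m·l·sinθ·θ̇² = 2.672116 + -0.977289 − -0.040952 = 1.735779
step 2→3:
  ẍ = (ẋ'−ẋ)/dt = (0.893253742−0.863910070)/0.048664 = 0.602985
  θ̈ = (θ̇'−θ̇)/dt = (0.551233443−0.648957128)/0.048664 = -2.008131
  sinθ=-0.158465, cosθ=0.987365
  F = (M+m)·ẍ + m·l·cosθ·θ̈ − m·l·sinθ·θ̇² = 1.192925 + -0.650391 − -0.021891 = 0.564425
step 3→4:
  ẍ = (ẋ'−ẋ)/dt = (1.118368523−0.893253742)/0.048664 = 4.625900
  θ̈ = (θ̇'−θ̇)/dt = (0.285948283−0.551233443)/0.048664 = -5.451364
  sinθ=-0.127210, cosθ=0.991876
  F = (M+m)·ẍ + m·l·cosθ·θ̈ − m·l·sinθ·θ̇² = 9.151718 + -1.773648 − -0.012679 = 7.390749

F_0 = -8.696350 N
F_1 = 1.735779 N
F_2 = 0.564425 N
F_3 = 7.390749 N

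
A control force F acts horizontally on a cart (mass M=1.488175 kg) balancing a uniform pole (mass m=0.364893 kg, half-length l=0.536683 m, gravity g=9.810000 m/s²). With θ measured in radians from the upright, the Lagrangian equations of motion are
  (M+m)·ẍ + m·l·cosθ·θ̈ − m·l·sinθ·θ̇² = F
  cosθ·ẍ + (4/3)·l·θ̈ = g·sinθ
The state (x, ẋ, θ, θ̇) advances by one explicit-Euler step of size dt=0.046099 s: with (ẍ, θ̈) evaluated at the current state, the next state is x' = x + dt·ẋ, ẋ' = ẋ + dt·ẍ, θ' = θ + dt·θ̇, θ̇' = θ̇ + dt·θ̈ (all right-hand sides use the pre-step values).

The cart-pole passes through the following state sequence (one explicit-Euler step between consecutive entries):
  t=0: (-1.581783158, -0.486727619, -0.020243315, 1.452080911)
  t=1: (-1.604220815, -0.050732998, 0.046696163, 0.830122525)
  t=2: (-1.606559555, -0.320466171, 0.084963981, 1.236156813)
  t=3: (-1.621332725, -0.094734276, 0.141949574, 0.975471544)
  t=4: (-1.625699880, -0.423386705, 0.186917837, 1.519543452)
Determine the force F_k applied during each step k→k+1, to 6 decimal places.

F_0 = 14.892702 N
F_1 = -9.125936 N
F_2 = 7.945065 N
F_3 = -10.949383 N

step 0→1:
  ẍ = (ẋ'−ẋ)/dt = (-0.050732998−-0.486727619)/0.046099 = 9.457789
  θ̈ = (θ̇'−θ̇)/dt = (0.830122525−1.452080911)/0.046099 = -13.491798
  sinθ=-0.020242, cosθ=0.999795
  F = (M+m)·ẍ + m·l·cosθ·θ̈ − m·l·sinθ·θ̇² = 17.525926 + -2.641583 − -0.008358 = 14.892702
step 1→2:
  ẍ = (ẋ'−ẋ)/dt = (-0.320466171−-0.050732998)/0.046099 = -5.851172
  θ̈ = (θ̇'−θ̇)/dt = (1.236156813−0.830122525)/0.046099 = 8.807876
  sinθ=0.046679, cosθ=0.998910
  F = (M+m)·ẍ + m·l·cosθ·θ̈ − m·l·sinθ·θ̇² = -10.842619 + 1.722983 − 0.006299 = -9.125936
step 2→3:
  ẍ = (ẋ'−ẋ)/dt = (-0.094734276−-0.320466171)/0.046099 = 4.896677
  θ̈ = (θ̇'−θ̇)/dt = (0.975471544−1.236156813)/0.046099 = -5.654901
  sinθ=0.084862, cosθ=0.996393
  F = (M+m)·ẍ + m·l·cosθ·θ̈ − m·l·sinθ·θ̇² = 9.073875 + -1.103415 − 0.025395 = 7.945065
step 3→4:
  ẍ = (ẋ'−ẋ)/dt = (-0.423386705−-0.094734276)/0.046099 = -7.129275
  θ̈ = (θ̇'−θ̇)/dt = (1.519543452−0.975471544)/0.046099 = 11.802250
  sinθ=0.141473, cosθ=0.989942
  F = (M+m)·ẍ + m·l·cosθ·θ̈ − m·l·sinθ·θ̇² = -13.211031 + 2.288010 − 0.026363 = -10.949383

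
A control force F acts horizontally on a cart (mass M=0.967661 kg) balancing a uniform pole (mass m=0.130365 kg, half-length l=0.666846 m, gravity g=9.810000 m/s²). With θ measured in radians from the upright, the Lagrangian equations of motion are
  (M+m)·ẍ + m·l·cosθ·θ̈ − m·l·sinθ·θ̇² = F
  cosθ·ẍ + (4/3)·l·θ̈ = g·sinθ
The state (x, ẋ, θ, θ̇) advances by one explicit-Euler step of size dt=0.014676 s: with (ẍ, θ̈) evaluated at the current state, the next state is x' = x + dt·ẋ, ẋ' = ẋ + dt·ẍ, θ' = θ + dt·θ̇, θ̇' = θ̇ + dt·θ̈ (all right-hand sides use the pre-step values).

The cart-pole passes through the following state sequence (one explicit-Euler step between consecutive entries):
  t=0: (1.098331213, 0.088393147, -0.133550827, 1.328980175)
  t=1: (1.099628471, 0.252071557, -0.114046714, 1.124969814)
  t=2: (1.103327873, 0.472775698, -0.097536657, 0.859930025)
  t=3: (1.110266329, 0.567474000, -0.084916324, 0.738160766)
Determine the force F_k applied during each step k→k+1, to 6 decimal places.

F_0 = 11.068807 N
F_1 = 14.965352 N
F_2 = 6.373506 N

step 0→1:
  ẍ = (ẋ'−ẋ)/dt = (0.252071557−0.088393147)/0.014676 = 11.152794
  θ̈ = (θ̇'−θ̇)/dt = (1.124969814−1.328980175)/0.014676 = -13.900951
  sinθ=-0.133154, cosθ=0.991095
  F = (M+m)·ẍ + m·l·cosθ·θ̈ − m·l·sinθ·θ̇² = 12.246058 + -1.197696 − -0.020445 = 11.068807
step 1→2:
  ẍ = (ẋ'−ẋ)/dt = (0.472775698−0.252071557)/0.014676 = 15.038440
  θ̈ = (θ̇'−θ̇)/dt = (0.859930025−1.124969814)/0.014676 = -18.059402
  sinθ=-0.113800, cosθ=0.993504
  F = (M+m)·ẍ + m·l·cosθ·θ̈ − m·l·sinθ·θ̇² = 16.512598 + -1.559766 − -0.012520 = 14.965352
step 2→3:
  ẍ = (ẋ'−ẋ)/dt = (0.567474000−0.472775698)/0.014676 = 6.452596
  θ̈ = (θ̇'−θ̇)/dt = (0.738160766−0.859930025)/0.014676 = -8.297169
  sinθ=-0.097382, cosθ=0.995247
  F = (M+m)·ẍ + m·l·cosθ·θ̈ − m·l·sinθ·θ̇² = 7.085118 + -0.717873 − -0.006260 = 6.373506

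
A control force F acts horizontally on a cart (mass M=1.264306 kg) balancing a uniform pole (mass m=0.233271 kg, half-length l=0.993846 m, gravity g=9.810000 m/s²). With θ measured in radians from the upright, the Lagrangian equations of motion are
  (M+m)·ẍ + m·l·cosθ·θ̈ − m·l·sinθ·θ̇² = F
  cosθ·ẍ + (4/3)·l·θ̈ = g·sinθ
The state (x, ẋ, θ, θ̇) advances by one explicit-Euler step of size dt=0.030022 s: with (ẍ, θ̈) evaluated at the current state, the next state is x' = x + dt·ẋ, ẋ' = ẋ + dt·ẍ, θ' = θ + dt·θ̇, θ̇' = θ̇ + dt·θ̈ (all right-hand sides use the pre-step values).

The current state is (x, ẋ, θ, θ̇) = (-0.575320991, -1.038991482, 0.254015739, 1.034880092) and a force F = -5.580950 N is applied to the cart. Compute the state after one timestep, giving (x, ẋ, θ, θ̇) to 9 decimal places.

sinθ=0.251292853, cosθ=0.967911102
temp = (F + m·l·θ̇²·sinθ)/(M+m) = (-5.580950 + 0.062393601)/1.497577 = -3.684990087
θ̈ = (g·sinθ − cosθ·temp)/(l·(4/3 − m·cos²θ/(M+m))) = 5.111382410
ẍ = temp − m·l·θ̈·cosθ/(M+m) = -4.450876789
Euler: x'=-0.575320991+0.030022·-1.038991482=-0.606513593, ẋ'=-1.038991482+0.030022·-4.450876789=-1.172615705
       θ'=0.254015739+0.030022·1.034880092=0.285084909, θ̇'=1.034880092+0.030022·5.111382410=1.188334015

(-0.606513593, -1.172615705, 0.285084909, 1.188334015)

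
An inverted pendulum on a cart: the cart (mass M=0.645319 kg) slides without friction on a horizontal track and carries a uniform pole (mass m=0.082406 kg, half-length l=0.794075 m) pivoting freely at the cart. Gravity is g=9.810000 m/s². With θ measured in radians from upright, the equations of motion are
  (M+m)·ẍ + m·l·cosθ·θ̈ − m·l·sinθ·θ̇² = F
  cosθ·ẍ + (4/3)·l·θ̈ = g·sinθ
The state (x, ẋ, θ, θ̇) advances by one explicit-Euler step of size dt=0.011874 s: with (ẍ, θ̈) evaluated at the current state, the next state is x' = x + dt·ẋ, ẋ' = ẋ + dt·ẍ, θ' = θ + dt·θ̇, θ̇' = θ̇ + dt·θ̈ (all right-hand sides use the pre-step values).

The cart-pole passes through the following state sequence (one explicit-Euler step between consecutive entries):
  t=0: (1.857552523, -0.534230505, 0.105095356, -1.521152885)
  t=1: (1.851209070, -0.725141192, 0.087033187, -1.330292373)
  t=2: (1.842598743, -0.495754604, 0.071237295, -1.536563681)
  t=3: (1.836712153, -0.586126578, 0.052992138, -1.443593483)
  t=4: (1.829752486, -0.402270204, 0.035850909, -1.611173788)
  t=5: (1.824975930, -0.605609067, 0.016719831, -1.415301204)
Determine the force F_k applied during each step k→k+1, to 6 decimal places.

step 0→1:
  ẍ = (ẋ'−ẋ)/dt = (-0.725141192−-0.534230505)/0.011874 = -16.078043
  θ̈ = (θ̇'−θ̇)/dt = (-1.330292373−-1.521152885)/0.011874 = 16.073818
  sinθ=0.104902, cosθ=0.994483
  F = (M+m)·ẍ + m·l·cosθ·θ̈ − m·l·sinθ·θ̇² = -11.700394 + 1.046012 − 0.015884 = -10.670266
step 1→2:
  ẍ = (ẋ'−ẋ)/dt = (-0.495754604−-0.725141192)/0.011874 = 19.318392
  θ̈ = (θ̇'−θ̇)/dt = (-1.536563681−-1.330292373)/0.011874 = -17.371678
  sinθ=0.086923, cosθ=0.996215
  F = (M+m)·ẍ + m·l·cosθ·θ̈ − m·l·sinθ·θ̇² = 14.058477 + -1.132440 − 0.010066 = 12.915971
step 2→3:
  ẍ = (ẋ'−ẋ)/dt = (-0.586126578−-0.495754604)/0.011874 = -7.610912
  θ̈ = (θ̇'−θ̇)/dt = (-1.443593483−-1.536563681)/0.011874 = 7.829729
  sinθ=0.071177, cosθ=0.997464
  F = (M+m)·ẍ + m·l·cosθ·θ̈ − m·l·sinθ·θ̇² = -5.538651 + 0.511051 − 0.010997 = -5.038597
step 3→4:
  ẍ = (ẋ'−ẋ)/dt = (-0.402270204−-0.586126578)/0.011874 = 15.483946
  θ̈ = (θ̇'−θ̇)/dt = (-1.611173788−-1.443593483)/0.011874 = -14.113214
  sinθ=0.052967, cosθ=0.998596
  F = (M+m)·ẍ + m·l·cosθ·θ̈ − m·l·sinθ·θ̇² = 11.268055 + -0.922224 − 0.007223 = 10.338608
step 4→5:
  ẍ = (ẋ'−ẋ)/dt = (-0.605609067−-0.402270204)/0.011874 = -17.124715
  θ̈ = (θ̇'−θ̇)/dt = (-1.415301204−-1.611173788)/0.011874 = 16.495923
  sinθ=0.035843, cosθ=0.999357
  F = (M+m)·ẍ + m·l·cosθ·θ̈ − m·l·sinθ·θ̇² = -12.462083 + 1.078743 − 0.006089 = -11.389429

F_0 = -10.670266 N
F_1 = 12.915971 N
F_2 = -5.038597 N
F_3 = 10.338608 N
F_4 = -11.389429 N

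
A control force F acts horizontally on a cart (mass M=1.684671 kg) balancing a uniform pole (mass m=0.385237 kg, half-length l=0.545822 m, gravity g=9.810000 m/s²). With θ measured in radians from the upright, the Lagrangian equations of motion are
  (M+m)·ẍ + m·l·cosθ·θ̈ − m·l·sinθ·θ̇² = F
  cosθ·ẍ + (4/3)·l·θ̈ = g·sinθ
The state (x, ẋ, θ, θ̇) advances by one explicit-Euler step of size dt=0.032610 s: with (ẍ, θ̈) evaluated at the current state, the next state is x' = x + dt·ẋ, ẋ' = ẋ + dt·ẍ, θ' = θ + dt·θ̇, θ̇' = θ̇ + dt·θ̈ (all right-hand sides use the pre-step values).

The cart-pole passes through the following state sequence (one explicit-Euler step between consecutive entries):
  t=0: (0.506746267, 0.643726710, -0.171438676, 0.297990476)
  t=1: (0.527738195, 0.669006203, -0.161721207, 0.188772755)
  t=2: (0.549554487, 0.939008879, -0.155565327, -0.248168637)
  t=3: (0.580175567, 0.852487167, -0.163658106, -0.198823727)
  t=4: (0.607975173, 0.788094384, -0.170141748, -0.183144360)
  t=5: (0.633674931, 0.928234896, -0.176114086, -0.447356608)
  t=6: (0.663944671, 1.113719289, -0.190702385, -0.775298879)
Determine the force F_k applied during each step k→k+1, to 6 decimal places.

step 0→1:
  ẍ = (ẋ'−ẋ)/dt = (0.669006203−0.643726710)/0.032610 = 0.775207
  θ̈ = (θ̇'−θ̇)/dt = (0.188772755−0.297990476)/0.032610 = -3.349209
  sinθ=-0.170600, cosθ=0.985340
  F = (M+m)·ẍ + m·l·cosθ·θ̈ − m·l·sinθ·θ̇² = 1.604607 + -0.693917 − -0.003185 = 0.913875
step 1→2:
  ẍ = (ẋ'−ẋ)/dt = (0.939008879−0.669006203)/0.032610 = 8.279751
  θ̈ = (θ̇'−θ̇)/dt = (-0.248168637−0.188772755)/0.032610 = -13.399000
  sinθ=-0.161017, cosθ=0.986952
  F = (M+m)·ẍ + m·l·cosθ·θ̈ − m·l·sinθ·θ̇² = 17.138323 + -2.780656 − -0.001207 = 14.358873
step 2→3:
  ẍ = (ẋ'−ẋ)/dt = (0.852487167−0.939008879)/0.032610 = -2.653226
  θ̈ = (θ̇'−θ̇)/dt = (-0.198823727−-0.248168637)/0.032610 = 1.513183
  sinθ=-0.154939, cosθ=0.987924
  F = (M+m)·ẍ + m·l·cosθ·θ̈ − m·l·sinθ·θ̇² = -5.491935 + 0.314336 − -0.002006 = -5.175592
step 3→4:
  ẍ = (ẋ'−ẋ)/dt = (0.788094384−0.852487167)/0.032610 = -1.974633
  θ̈ = (θ̇'−θ̇)/dt = (-0.183144360−-0.198823727)/0.032610 = 0.480815
  sinθ=-0.162929, cosθ=0.986638
  F = (M+m)·ẍ + m·l·cosθ·θ̈ − m·l·sinθ·θ̇² = -4.087309 + 0.099750 − -0.001354 = -3.986204
step 4→5:
  ẍ = (ẋ'−ẋ)/dt = (0.928234896−0.788094384)/0.032610 = 4.297470
  θ̈ = (θ̇'−θ̇)/dt = (-0.447356608−-0.183144360)/0.032610 = -8.102185
  sinθ=-0.169322, cosθ=0.985561
  F = (M+m)·ẍ + m·l·cosθ·θ̈ − m·l·sinθ·θ̇² = 8.895368 + -1.679054 − -0.001194 = 7.217509
step 5→6:
  ẍ = (ẋ'−ẋ)/dt = (1.113719289−0.928234896)/0.032610 = 5.687961
  θ̈ = (θ̇'−θ̇)/dt = (-0.775298879−-0.447356608)/0.032610 = -10.056494
  sinθ=-0.175205, cosθ=0.984532
  F = (M+m)·ẍ + m·l·cosθ·θ̈ − m·l·sinθ·θ̇² = 11.773555 + -2.081879 − -0.007373 = 9.699049

F_0 = 0.913875 N
F_1 = 14.358873 N
F_2 = -5.175592 N
F_3 = -3.986204 N
F_4 = 7.217509 N
F_5 = 9.699049 N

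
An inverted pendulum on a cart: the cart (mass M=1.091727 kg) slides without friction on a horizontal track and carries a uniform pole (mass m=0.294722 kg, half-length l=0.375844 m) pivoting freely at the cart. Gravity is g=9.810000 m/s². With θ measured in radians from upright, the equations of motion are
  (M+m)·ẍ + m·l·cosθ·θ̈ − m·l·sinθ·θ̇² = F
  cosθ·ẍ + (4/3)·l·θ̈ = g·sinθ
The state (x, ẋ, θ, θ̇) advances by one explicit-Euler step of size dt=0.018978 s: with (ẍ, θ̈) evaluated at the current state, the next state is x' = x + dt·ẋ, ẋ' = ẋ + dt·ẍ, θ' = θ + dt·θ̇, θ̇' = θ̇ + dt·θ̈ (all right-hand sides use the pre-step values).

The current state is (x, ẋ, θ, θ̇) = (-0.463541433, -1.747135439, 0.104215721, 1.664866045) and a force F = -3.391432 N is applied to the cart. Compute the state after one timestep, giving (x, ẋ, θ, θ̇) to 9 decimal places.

sinθ=0.104027177, cosθ=0.994574455
temp = (F + m·l·θ̇²·sinθ)/(M+m) = (-3.391432 + 0.031939314)/1.386449 = -2.423091427
θ̈ = (g·sinθ − cosθ·temp)/(l·(4/3 − m·cos²θ/(M+m))) = 8.127191989
ẍ = temp − m·l·θ̈·cosθ/(M+m) = -3.068885564
Euler: x'=-0.463541433+0.018978·-1.747135439=-0.496698569, ẋ'=-1.747135439+0.018978·-3.068885564=-1.805376749
       θ'=0.104215721+0.018978·1.664866045=0.135811549, θ̇'=1.664866045+0.018978·8.127191989=1.819103895

(-0.496698569, -1.805376749, 0.135811549, 1.819103895)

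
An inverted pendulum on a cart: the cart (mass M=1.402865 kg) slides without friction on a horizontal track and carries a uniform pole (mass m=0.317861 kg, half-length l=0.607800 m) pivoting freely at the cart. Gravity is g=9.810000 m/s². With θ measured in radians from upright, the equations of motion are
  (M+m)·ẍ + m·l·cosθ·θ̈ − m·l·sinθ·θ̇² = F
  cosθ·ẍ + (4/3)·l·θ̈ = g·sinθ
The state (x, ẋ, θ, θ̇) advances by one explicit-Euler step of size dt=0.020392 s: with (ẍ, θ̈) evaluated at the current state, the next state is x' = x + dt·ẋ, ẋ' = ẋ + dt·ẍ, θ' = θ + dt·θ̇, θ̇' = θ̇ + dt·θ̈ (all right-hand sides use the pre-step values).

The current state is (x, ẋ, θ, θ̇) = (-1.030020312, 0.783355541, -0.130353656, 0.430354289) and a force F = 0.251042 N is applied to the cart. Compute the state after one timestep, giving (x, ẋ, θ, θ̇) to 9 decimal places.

sinθ=-0.129984806, cosθ=0.991515986
temp = (F + m·l·θ̇²·sinθ)/(M+m) = (0.251042 + -0.004650962)/1.720726 = 0.143190164
θ̈ = (g·sinθ − cosθ·temp)/(l·(4/3 − m·cos²θ/(M+m))) = -2.024404808
ẍ = temp − m·l·θ̈·cosθ/(M+m) = 0.368553520
Euler: x'=-1.030020312+0.020392·0.783355541=-1.014046126, ẋ'=0.783355541+0.020392·0.368553520=0.790871084
       θ'=-0.130353656+0.020392·0.430354289=-0.121577871, θ̇'=0.430354289+0.020392·-2.024404808=0.389072626

(-1.014046126, 0.790871084, -0.121577871, 0.389072626)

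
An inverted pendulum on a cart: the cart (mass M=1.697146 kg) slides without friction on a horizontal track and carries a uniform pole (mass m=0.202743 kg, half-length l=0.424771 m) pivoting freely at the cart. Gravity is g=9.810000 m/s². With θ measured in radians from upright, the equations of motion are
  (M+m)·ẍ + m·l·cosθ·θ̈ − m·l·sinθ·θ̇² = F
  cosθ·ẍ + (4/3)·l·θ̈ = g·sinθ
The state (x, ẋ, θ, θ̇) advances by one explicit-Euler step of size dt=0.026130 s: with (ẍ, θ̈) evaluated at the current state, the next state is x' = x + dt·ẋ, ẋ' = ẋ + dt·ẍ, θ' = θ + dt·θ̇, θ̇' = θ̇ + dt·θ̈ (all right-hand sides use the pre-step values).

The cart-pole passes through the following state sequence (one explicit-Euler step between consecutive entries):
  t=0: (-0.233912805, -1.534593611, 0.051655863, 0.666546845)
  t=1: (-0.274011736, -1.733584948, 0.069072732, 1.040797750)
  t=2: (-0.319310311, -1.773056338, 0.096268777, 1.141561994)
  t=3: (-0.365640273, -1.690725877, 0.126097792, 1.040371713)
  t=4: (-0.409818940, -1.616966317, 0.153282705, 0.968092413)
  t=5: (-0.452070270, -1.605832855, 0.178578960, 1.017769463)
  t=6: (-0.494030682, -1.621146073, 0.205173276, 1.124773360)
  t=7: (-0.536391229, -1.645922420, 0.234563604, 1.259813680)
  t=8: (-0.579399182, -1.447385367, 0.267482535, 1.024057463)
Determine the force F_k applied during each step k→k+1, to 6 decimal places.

F_0 = -13.238646 N
F_1 = -2.545061 N
F_2 = 5.643428 N
F_3 = 5.114942 N
F_4 = 0.958987 N
F_5 = -0.782201 N
F_6 = -1.387932 N
F_7 = 13.647956 N

step 0→1:
  ẍ = (ẋ'−ẋ)/dt = (-1.733584948−-1.534593611)/0.026130 = -7.615436
  θ̈ = (θ̇'−θ̇)/dt = (1.040797750−0.666546845)/0.026130 = 14.322652
  sinθ=0.051633, cosθ=0.998666
  F = (M+m)·ẍ + m·l·cosθ·θ̈ − m·l·sinθ·θ̇² = -14.468483 + 1.231812 − 0.001976 = -13.238646
step 1→2:
  ẍ = (ẋ'−ẋ)/dt = (-1.773056338−-1.733584948)/0.026130 = -1.510578
  θ̈ = (θ̇'−θ̇)/dt = (1.141561994−1.040797750)/0.026130 = 3.856267
  sinθ=0.069018, cosθ=0.997615
  F = (M+m)·ẍ + m·l·cosθ·θ̈ − m·l·sinθ·θ̇² = -2.869930 + 0.331307 − 0.006439 = -2.545061
step 2→3:
  ẍ = (ẋ'−ẋ)/dt = (-1.690725877−-1.773056338)/0.026130 = 3.150802
  θ̈ = (θ̇'−θ̇)/dt = (1.040371713−1.141561994)/0.026130 = -3.872571
  sinθ=0.096120, cosθ=0.995370
  F = (M+m)·ẍ + m·l·cosθ·θ̈ − m·l·sinθ·θ̇² = 5.986174 + -0.331959 − 0.010787 = 5.643428
step 3→4:
  ẍ = (ẋ'−ẋ)/dt = (-1.616966317−-1.690725877)/0.026130 = 2.822792
  θ̈ = (θ̇'−θ̇)/dt = (0.968092413−1.040371713)/0.026130 = -2.766142
  sinθ=0.125764, cosθ=0.992060
  F = (M+m)·ẍ + m·l·cosθ·θ̈ − m·l·sinθ·θ̇² = 5.362992 + -0.236327 − 0.011723 = 5.114942
step 4→5:
  ẍ = (ẋ'−ẋ)/dt = (-1.605832855−-1.616966317)/0.026130 = 0.426080
  θ̈ = (θ̇'−θ̇)/dt = (1.017769463−0.968092413)/0.026130 = 1.901150
  sinθ=0.152683, cosθ=0.988275
  F = (M+m)·ẍ + m·l·cosθ·θ̈ − m·l·sinθ·θ̇² = 0.809504 + 0.161806 − 0.012323 = 0.958987
step 5→6:
  ẍ = (ẋ'−ẋ)/dt = (-1.621146073−-1.605832855)/0.026130 = -0.586040
  θ̈ = (θ̇'−θ̇)/dt = (1.124773360−1.017769463)/0.026130 = 4.095059
  sinθ=0.177631, cosθ=0.984097
  F = (M+m)·ẍ + m·l·cosθ·θ̈ − m·l·sinθ·θ̇² = -1.113410 + 0.347055 − 0.015846 = -0.782201
step 6→7:
  ẍ = (ẋ'−ẋ)/dt = (-1.645922420−-1.621146073)/0.026130 = -0.948195
  θ̈ = (θ̇'−θ̇)/dt = (1.259813680−1.124773360)/0.026130 = 5.168018
  sinθ=0.203737, cosθ=0.979026
  F = (M+m)·ẍ + m·l·cosθ·θ̈ − m·l·sinθ·θ̇² = -1.801466 + 0.435731 − 0.022197 = -1.387932
step 7→8:
  ẍ = (ẋ'−ẋ)/dt = (-1.447385367−-1.645922420)/0.026130 = 7.598050
  θ̈ = (θ̇'−θ̇)/dt = (1.024057463−1.259813680)/0.026130 = -9.022435
  sinθ=0.232419, cosθ=0.972616
  F = (M+m)·ẍ + m·l·cosθ·θ̈ − m·l·sinθ·θ̇² = 14.435452 + -0.755729 − 0.031768 = 13.647956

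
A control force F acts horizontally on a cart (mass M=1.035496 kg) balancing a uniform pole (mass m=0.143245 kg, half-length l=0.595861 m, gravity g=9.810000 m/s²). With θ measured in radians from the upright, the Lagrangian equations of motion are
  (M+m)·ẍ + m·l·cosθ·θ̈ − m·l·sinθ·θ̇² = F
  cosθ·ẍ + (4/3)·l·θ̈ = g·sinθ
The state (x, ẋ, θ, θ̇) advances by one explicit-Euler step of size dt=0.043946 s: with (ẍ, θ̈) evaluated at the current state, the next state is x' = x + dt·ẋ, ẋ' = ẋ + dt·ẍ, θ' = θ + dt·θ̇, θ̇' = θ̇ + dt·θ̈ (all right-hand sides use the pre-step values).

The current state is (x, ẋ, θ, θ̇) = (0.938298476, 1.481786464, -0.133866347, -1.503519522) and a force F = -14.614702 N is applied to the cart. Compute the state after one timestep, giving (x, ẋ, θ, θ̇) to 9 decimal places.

sinθ=-0.133466886, cosθ=0.991053273
temp = (F + m·l·θ̇²·sinθ)/(M+m) = (-14.614702 + -0.025752305)/1.178741 = -12.420416618
θ̈ = (g·sinθ − cosθ·temp)/(l·(4/3 − m·cos²θ/(M+m))) = 15.206791596
ẍ = temp − m·l·θ̈·cosθ/(M+m) = -13.511707779
Euler: x'=0.938298476+0.043946·1.481786464=1.003417064, ẋ'=1.481786464+0.043946·-13.511707779=0.888000954
       θ'=-0.133866347+0.043946·-1.503519522=-0.199940016, θ̇'=-1.503519522+0.043946·15.206791596=-0.835241859

(1.003417064, 0.888000954, -0.199940016, -0.835241859)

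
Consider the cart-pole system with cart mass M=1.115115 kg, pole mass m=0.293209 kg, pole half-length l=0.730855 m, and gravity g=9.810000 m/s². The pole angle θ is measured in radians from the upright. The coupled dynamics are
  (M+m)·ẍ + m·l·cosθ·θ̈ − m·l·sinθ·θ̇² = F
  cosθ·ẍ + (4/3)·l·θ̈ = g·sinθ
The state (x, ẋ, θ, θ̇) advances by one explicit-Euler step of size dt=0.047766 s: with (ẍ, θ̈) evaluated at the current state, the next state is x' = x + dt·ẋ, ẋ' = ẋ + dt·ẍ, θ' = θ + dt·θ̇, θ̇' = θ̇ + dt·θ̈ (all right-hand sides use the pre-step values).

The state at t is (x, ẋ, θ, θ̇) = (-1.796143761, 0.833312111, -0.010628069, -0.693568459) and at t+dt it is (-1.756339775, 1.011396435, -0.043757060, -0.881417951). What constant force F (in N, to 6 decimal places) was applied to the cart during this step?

F = 4.408997 N

ẍ = (ẋ'−ẋ)/dt = (1.011396435−0.833312111)/0.047766 = 3.728265
θ̈ = (θ̇'−θ̇)/dt = (-0.881417951−-0.693568459)/0.047766 = -3.932703
sinθ=-0.010628, cosθ=0.999944
F = (M+m)·ẍ + m·l·cosθ·θ̈ − m·l·sinθ·θ̇² = 5.250606 + -0.842704 − -0.001096 = 4.408997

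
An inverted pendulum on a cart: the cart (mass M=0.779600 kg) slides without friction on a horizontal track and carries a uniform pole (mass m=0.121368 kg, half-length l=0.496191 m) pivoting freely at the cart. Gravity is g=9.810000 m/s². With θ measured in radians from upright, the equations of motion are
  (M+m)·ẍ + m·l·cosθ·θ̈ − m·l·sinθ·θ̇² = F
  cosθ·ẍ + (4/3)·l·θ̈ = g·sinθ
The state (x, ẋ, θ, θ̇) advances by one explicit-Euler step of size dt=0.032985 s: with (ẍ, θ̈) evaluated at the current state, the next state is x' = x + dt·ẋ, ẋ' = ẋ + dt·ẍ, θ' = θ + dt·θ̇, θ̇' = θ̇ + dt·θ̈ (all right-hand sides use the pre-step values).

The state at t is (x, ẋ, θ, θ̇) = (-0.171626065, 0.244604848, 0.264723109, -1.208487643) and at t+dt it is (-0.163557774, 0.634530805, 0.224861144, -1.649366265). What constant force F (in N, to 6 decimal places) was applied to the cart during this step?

F = 9.850726 N

ẍ = (ẋ'−ẋ)/dt = (0.634530805−0.244604848)/0.032985 = 11.821311
θ̈ = (θ̇'−θ̇)/dt = (-1.649366265−-1.208487643)/0.032985 = -13.366034
sinθ=0.261642, cosθ=0.965165
F = (M+m)·ẍ + m·l·cosθ·θ̈ − m·l·sinθ·θ̇² = 10.650623 + -0.776886 − 0.023012 = 9.850726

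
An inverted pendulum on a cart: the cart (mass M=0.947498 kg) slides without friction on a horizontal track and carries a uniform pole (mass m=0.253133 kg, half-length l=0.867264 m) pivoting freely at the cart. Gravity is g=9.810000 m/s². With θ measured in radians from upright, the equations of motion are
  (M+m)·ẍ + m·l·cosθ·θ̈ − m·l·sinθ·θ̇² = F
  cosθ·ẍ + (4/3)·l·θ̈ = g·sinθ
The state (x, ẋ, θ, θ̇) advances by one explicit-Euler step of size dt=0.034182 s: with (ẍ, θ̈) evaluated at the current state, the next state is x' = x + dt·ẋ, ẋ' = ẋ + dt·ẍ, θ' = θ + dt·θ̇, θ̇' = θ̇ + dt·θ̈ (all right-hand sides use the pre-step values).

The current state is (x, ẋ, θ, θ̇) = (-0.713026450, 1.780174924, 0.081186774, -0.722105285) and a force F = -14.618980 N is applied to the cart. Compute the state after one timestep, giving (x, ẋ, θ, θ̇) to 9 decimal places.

(-0.652176511, 1.281637821, 0.056503771, -0.268879022)

sinθ=0.081097616, cosθ=0.996706164
temp = (F + m·l·θ̇²·sinθ)/(M+m) = (-14.618980 + 0.009283446)/1.200631 = -12.168348605
θ̈ = (g·sinθ − cosθ·temp)/(l·(4/3 − m·cos²θ/(M+m))) = 13.259208440
ẍ = temp − m·l·θ̈·cosθ/(M+m) = -14.584784480
Euler: x'=-0.713026450+0.034182·1.780174924=-0.652176511, ẋ'=1.780174924+0.034182·-14.584784480=1.281637821
       θ'=0.081186774+0.034182·-0.722105285=0.056503771, θ̇'=-0.722105285+0.034182·13.259208440=-0.268879022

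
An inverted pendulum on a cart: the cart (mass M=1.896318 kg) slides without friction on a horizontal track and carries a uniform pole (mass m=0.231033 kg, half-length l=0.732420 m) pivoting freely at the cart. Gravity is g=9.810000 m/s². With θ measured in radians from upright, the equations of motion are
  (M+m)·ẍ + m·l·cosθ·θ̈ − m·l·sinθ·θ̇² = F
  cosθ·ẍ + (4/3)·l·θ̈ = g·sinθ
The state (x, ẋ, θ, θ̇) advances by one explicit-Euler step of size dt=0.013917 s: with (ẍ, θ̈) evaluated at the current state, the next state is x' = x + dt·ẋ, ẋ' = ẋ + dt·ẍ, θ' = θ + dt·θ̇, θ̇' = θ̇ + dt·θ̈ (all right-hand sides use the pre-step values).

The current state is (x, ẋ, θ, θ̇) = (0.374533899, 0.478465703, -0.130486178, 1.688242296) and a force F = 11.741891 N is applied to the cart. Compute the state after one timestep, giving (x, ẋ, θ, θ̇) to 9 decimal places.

sinθ=-0.130116203, cosθ=0.991498751
temp = (F + m·l·θ̇²·sinθ)/(M+m) = (11.741891 + -0.062753094)/2.127351 = 5.489991029
θ̈ = (g·sinθ − cosθ·temp)/(l·(4/3 − m·cos²θ/(M+m))) = -7.479988385
ẍ = temp − m·l·θ̈·cosθ/(M+m) = 6.079904286
Euler: x'=0.374533899+0.013917·0.478465703=0.381192706, ẋ'=0.478465703+0.013917·6.079904286=0.563079731
       θ'=-0.130486178+0.013917·1.688242296=-0.106990910, θ̇'=1.688242296+0.013917·-7.479988385=1.584143298

(0.381192706, 0.563079731, -0.106990910, 1.584143298)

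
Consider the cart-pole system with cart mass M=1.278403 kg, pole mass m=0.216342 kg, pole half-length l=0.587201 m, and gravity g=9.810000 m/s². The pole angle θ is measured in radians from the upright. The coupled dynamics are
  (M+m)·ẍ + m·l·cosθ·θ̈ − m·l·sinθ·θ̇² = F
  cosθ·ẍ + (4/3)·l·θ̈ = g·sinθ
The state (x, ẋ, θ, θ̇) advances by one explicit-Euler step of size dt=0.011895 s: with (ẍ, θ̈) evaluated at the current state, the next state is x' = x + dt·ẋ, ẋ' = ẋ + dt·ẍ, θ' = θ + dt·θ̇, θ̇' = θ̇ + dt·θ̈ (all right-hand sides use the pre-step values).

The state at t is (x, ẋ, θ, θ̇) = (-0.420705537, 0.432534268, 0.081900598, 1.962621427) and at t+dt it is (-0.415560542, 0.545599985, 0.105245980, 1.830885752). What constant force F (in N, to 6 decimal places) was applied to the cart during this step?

F = 12.765795 N

ẍ = (ẋ'−ẋ)/dt = (0.545599985−0.432534268)/0.011895 = 9.505315
θ̈ = (θ̇'−θ̇)/dt = (1.830885752−1.962621427)/0.011895 = -11.074878
sinθ=0.081809, cosθ=0.996648
F = (M+m)·ẍ + m·l·cosθ·θ̈ − m·l·sinθ·θ̇² = 14.208021 + -1.402195 − 0.040032 = 12.765795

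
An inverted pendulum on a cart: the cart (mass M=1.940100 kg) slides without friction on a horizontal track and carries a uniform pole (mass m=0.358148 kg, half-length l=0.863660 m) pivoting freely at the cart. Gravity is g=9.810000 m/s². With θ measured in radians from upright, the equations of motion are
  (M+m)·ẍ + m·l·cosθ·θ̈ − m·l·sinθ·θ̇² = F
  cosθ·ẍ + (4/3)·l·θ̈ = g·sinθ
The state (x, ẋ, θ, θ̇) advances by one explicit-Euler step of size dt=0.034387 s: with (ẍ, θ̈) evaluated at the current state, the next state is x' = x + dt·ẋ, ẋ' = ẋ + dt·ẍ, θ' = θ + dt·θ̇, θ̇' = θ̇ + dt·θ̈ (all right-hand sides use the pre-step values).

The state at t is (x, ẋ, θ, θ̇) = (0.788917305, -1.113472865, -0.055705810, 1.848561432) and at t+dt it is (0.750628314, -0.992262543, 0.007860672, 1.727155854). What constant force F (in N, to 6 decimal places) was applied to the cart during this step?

F = 7.069543 N

ẍ = (ẋ'−ẋ)/dt = (-0.992262543−-1.113472865)/0.034387 = 3.524888
θ̈ = (θ̇'−θ̇)/dt = (1.727155854−1.848561432)/0.034387 = -3.530566
sinθ=-0.055677, cosθ=0.998449
F = (M+m)·ẍ + m·l·cosθ·θ̈ − m·l·sinθ·θ̇² = 8.101067 + -1.090374 − -0.058850 = 7.069543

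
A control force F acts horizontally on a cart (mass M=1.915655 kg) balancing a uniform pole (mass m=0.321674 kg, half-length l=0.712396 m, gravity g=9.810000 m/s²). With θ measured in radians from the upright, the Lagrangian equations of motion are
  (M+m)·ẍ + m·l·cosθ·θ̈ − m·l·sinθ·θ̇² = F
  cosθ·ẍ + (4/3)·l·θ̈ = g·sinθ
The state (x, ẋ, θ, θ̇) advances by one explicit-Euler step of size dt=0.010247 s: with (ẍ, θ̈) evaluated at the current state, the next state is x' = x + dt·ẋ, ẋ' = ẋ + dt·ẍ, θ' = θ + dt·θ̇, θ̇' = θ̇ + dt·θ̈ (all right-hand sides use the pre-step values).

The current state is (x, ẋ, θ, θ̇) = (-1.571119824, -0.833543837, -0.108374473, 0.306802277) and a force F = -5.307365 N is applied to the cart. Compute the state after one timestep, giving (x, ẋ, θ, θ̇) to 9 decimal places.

sinθ=-0.108162454, cosθ=0.994133232
temp = (F + m·l·θ̇²·sinθ)/(M+m) = (-5.307365 + -0.002333088)/2.237329 = -2.373230798
θ̈ = (g·sinθ − cosθ·temp)/(l·(4/3 − m·cos²θ/(M+m))) = 1.529792068
ẍ = temp − m·l·θ̈·cosθ/(M+m) = -2.529001069
Euler: x'=-1.571119824+0.010247·-0.833543837=-1.579661148, ẋ'=-0.833543837+0.010247·-2.529001069=-0.859458511
       θ'=-0.108374473+0.010247·0.306802277=-0.105230670, θ̇'=0.306802277+0.010247·1.529792068=0.322478056

(-1.579661148, -0.859458511, -0.105230670, 0.322478056)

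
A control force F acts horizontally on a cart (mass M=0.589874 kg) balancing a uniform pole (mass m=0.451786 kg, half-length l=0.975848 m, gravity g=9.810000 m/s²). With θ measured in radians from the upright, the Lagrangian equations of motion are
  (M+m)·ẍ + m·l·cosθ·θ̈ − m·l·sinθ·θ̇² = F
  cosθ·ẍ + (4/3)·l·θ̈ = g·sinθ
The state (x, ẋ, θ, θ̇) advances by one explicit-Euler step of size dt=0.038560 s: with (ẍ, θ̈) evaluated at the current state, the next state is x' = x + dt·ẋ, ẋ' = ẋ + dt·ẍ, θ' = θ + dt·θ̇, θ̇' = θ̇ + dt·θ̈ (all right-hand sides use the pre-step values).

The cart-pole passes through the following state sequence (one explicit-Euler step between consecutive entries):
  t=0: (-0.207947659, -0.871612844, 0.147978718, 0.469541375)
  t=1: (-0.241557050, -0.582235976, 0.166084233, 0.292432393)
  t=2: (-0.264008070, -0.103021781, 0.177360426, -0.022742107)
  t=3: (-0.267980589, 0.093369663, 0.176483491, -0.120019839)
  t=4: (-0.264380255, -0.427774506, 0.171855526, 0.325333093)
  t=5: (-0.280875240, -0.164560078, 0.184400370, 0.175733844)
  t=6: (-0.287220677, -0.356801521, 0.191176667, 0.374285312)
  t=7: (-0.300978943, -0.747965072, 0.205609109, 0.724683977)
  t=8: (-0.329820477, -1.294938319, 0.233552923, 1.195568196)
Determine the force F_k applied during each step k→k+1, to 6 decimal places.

step 0→1:
  ẍ = (ẋ'−ẋ)/dt = (-0.582235976−-0.871612844)/0.038560 = 7.504587
  θ̈ = (θ̇'−θ̇)/dt = (0.292432393−0.469541375)/0.038560 = -4.593075
  sinθ=0.147439, cosθ=0.989071
  F = (M+m)·ẍ + m·l·cosθ·θ̈ − m·l·sinθ·θ̇² = 7.817228 + -2.002839 − 0.014331 = 5.800058
step 1→2:
  ẍ = (ẋ'−ẋ)/dt = (-0.103021781−-0.582235976)/0.038560 = 12.427754
  θ̈ = (θ̇'−θ̇)/dt = (-0.022742107−0.292432393)/0.038560 = -8.173613
  sinθ=0.165322, cosθ=0.986240
  F = (M+m)·ẍ + m·l·cosθ·θ̈ − m·l·sinθ·θ̇² = 12.945494 + -3.553951 − 0.006233 = 9.385310
step 2→3:
  ẍ = (ẋ'−ẋ)/dt = (0.093369663−-0.103021781)/0.038560 = 5.093139
  θ̈ = (θ̇'−θ̇)/dt = (-0.120019839−-0.022742107)/0.038560 = -2.522763
  sinθ=0.176432, cosθ=0.984313
  F = (M+m)·ẍ + m·l·cosθ·θ̈ − m·l·sinθ·θ̇² = 5.305319 + -1.094774 − 0.000040 = 4.210505
step 3→4:
  ẍ = (ẋ'−ẋ)/dt = (-0.427774506−0.093369663)/0.038560 = -13.515150
  θ̈ = (θ̇'−θ̇)/dt = (0.325333093−-0.120019839)/0.038560 = 11.549609
  sinθ=0.175569, cosθ=0.984467
  F = (M+m)·ẍ + m·l·cosθ·θ̈ − m·l·sinθ·θ̇² = -14.078191 + 5.012836 − 0.001115 = -9.066470
step 4→5:
  ẍ = (ẋ'−ẋ)/dt = (-0.164560078−-0.427774506)/0.038560 = 6.826100
  θ̈ = (θ̇'−θ̇)/dt = (0.175733844−0.325333093)/0.038560 = -3.879649
  sinθ=0.171011, cosθ=0.985269
  F = (M+m)·ẍ + m·l·cosθ·θ̈ − m·l·sinθ·θ̇² = 7.110476 + -1.685242 − 0.007980 = 5.417254
step 5→6:
  ẍ = (ẋ'−ẋ)/dt = (-0.356801521−-0.164560078)/0.038560 = -4.985515
  θ̈ = (θ̇'−θ̇)/dt = (0.374285312−0.175733844)/0.038560 = 5.149156
  sinθ=0.183357, cosθ=0.983046
  F = (M+m)·ẍ + m·l·cosθ·θ̈ − m·l·sinθ·θ̇² = -5.193211 + 2.231645 − 0.002496 = -2.964063
step 6→7:
  ẍ = (ẋ'−ẋ)/dt = (-0.747965072−-0.356801521)/0.038560 = -10.144283
  θ̈ = (θ̇'−θ̇)/dt = (0.724683977−0.374285312)/0.038560 = 9.087102
  sinθ=0.190014, cosθ=0.981781
  F = (M+m)·ẍ + m·l·cosθ·θ̈ − m·l·sinθ·θ̇² = -10.566894 + 3.933282 − 0.011736 = -6.645347
step 7→8:
  ẍ = (ẋ'−ẋ)/dt = (-1.294938319−-0.747965072)/0.038560 = -14.184991
  θ̈ = (θ̇'−θ̇)/dt = (1.195568196−0.724683977)/0.038560 = 12.211728
  sinθ=0.204163, cosθ=0.978937
  F = (M+m)·ẍ + m·l·cosθ·θ̈ − m·l·sinθ·θ̇² = -14.775938 + 5.270438 − 0.047271 = -9.552770

F_0 = 5.800058 N
F_1 = 9.385310 N
F_2 = 4.210505 N
F_3 = -9.066470 N
F_4 = 5.417254 N
F_5 = -2.964063 N
F_6 = -6.645347 N
F_7 = -9.552770 N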